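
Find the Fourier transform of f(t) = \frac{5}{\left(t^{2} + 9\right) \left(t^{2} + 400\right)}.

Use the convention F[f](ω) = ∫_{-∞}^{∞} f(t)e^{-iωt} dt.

F(ω) = \frac{\pi \left(20 e^{17 \left|{\omega}\right|} - 3\right) e^{- 20 \left|{\omega}\right|}}{4692}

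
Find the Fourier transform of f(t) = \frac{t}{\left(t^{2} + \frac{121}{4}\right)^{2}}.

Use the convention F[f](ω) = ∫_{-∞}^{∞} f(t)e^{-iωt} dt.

F(ω) = - \frac{i \pi \omega e^{- \frac{11 \left|{\omega}\right|}{2}}}{11}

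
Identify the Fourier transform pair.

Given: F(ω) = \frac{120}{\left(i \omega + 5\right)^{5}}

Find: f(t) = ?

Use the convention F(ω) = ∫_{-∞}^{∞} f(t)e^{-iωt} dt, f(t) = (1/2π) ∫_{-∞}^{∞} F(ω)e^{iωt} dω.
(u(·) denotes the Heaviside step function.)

f(t) = 5 t^{4} e^{- 5 t} u\left(t\right)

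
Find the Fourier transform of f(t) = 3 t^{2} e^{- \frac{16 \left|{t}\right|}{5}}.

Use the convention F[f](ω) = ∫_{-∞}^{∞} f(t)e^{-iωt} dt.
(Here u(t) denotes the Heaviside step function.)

F(ω) = \frac{24000 \left(256 - 75 \omega^{2}\right)}{\left(25 \omega^{2} + 256\right)^{3}}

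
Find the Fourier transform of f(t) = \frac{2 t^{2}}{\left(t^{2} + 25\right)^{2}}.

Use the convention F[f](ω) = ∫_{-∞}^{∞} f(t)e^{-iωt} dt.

F(ω) = \frac{\pi \left(1 - 5 \left|{\omega}\right|\right) e^{- 5 \left|{\omega}\right|}}{5}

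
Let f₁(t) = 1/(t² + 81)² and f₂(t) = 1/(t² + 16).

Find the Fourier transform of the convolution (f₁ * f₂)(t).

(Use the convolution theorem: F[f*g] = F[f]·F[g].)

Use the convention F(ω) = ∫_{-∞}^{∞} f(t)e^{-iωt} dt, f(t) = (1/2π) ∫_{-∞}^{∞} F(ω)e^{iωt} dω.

F[f₁*f₂](ω) = \frac{\pi^{2} \left(9 \left|{\omega}\right| + 1\right) e^{- 13 \left|{\omega}\right|}}{5832}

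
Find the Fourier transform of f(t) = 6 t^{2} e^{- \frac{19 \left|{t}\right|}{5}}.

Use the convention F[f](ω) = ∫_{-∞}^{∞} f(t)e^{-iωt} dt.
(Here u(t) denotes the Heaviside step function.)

F(ω) = \frac{57000 \left(361 - 75 \omega^{2}\right)}{\left(25 \omega^{2} + 361\right)^{3}}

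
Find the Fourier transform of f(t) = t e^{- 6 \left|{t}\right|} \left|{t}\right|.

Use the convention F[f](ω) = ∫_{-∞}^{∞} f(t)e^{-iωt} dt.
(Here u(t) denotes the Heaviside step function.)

F(ω) = \frac{4 i \omega \left(\omega^{2} - 108\right)}{\left(\omega^{2} + 36\right)^{3}}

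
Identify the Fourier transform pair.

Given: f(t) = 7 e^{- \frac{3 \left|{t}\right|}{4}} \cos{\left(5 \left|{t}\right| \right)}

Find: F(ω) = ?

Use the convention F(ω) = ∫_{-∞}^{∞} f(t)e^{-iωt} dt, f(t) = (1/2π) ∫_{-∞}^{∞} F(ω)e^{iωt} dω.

F(ω) = \frac{168 \left(16 \omega^{2} + 409\right)}{256 \omega^{4} - 12512 \omega^{2} + 167281}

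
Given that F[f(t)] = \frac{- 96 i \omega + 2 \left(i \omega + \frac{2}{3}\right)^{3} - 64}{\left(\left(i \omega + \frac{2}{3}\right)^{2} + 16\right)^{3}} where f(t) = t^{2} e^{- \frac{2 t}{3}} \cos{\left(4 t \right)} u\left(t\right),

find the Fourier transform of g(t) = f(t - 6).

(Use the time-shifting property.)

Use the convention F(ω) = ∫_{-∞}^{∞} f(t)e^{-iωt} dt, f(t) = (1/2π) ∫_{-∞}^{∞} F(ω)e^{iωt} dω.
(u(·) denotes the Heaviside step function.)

F[g](ω) = \frac{54 \left(- 1296 i \omega + \left(3 i \omega + 2\right)^{3} - 864\right) e^{- 6 i \omega}}{\left(\left(3 i \omega + 2\right)^{2} + 144\right)^{3}}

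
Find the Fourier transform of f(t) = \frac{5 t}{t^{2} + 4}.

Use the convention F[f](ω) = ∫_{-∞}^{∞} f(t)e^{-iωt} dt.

F(ω) = - 5 i \pi e^{- 2 \left|{\omega}\right|} \operatorname{sign}{\left(\omega \right)}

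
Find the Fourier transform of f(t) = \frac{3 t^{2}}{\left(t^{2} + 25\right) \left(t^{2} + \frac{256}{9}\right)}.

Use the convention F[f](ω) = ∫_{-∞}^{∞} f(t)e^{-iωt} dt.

F(ω) = - \frac{135 \pi e^{- 5 \left|{\omega}\right|}}{31} + \frac{144 \pi e^{- \frac{16 \left|{\omega}\right|}{3}}}{31}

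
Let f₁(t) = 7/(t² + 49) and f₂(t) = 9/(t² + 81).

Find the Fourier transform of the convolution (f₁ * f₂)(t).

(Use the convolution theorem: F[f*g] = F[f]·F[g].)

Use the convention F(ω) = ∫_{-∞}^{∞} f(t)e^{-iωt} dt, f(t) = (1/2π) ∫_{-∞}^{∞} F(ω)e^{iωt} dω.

F[f₁*f₂](ω) = \pi^{2} e^{- 16 \left|{\omega}\right|}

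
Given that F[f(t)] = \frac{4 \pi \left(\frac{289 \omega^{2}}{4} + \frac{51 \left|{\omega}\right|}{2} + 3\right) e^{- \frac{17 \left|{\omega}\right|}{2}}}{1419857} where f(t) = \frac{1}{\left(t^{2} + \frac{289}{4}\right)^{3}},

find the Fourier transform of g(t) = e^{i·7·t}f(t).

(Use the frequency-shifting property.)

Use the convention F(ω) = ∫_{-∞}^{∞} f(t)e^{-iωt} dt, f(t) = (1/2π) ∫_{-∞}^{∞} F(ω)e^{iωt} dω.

F[g](ω) = \frac{\pi \left(289 \left(\omega - 7\right)^{2} + 102 \left|{\omega - 7}\right| + 12\right) e^{- \frac{17 \left|{\omega - 7}\right|}{2}}}{1419857}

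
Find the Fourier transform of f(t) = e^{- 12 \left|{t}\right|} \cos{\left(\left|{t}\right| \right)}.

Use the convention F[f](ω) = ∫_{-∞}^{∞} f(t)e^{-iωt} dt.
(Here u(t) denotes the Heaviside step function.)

F(ω) = \frac{24 \left(\omega^{2} + 145\right)}{\omega^{4} + 286 \omega^{2} + 21025}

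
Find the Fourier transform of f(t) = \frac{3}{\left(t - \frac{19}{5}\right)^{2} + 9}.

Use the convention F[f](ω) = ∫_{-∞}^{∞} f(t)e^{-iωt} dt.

F(ω) = \pi e^{- \frac{19 i \omega}{5} - 3 \left|{\omega}\right|}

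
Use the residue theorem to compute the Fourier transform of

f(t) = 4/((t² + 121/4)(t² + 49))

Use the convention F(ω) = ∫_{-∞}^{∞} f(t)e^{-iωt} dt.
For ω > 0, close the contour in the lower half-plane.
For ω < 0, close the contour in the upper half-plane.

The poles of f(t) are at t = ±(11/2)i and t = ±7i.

Let g(z) = f(z)e^{-iωz}; for large |z| the factor e^{-iωz} decays in the lower half-plane when ω > 0 and in the upper half-plane when ω < 0.

Case ω > 0 (lower half-plane, clockwise contour ⇒ F(ω) = -2πi·ΣRes):
  Res_{z = - \frac{11 i}{2}} g(z) = \frac{16 i e^{- \frac{11 \omega}{2}}}{825}
  Res_{z = - 7 i} g(z) = - \frac{8 i e^{- 7 \omega}}{525}
  F(ω) = -2πi·ΣRes = - \frac{16 \pi e^{- 7 \omega}}{525} + \frac{32 \pi e^{- \frac{11 \omega}{2}}}{825}

Case ω < 0 (upper half-plane, counterclockwise contour ⇒ F(ω) = +2πi·ΣRes):
  Res_{z = \frac{11 i}{2}} g(z) = - \frac{16 i e^{\frac{11 \omega}{2}}}{825}
  Res_{z = 7 i} g(z) = \frac{8 i e^{7 \omega}}{525}
  F(ω) = 2πi·ΣRes = \frac{16 \pi \left(14 e^{\frac{11 \omega}{2}} - 11 e^{7 \omega}\right)}{5775}

Both cases combine into a single formula in |ω|:

F(ω) = - \frac{16 \pi e^{- 7 \left|{\omega}\right|}}{525} + \frac{32 \pi e^{- \frac{11 \left|{\omega}\right|}{2}}}{825}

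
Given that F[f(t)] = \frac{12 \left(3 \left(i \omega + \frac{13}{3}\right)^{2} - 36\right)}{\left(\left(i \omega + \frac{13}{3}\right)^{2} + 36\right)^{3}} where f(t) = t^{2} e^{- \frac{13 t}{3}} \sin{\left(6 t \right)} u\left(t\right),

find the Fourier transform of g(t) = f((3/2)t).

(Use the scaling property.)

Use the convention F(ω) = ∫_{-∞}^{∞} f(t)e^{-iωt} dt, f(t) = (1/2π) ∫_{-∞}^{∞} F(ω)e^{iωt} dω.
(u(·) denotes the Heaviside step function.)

F[g](ω) = \frac{1944 \left(\left(2 i \omega + 13\right)^{2} - 108\right)}{\left(\left(2 i \omega + 13\right)^{2} + 324\right)^{3}}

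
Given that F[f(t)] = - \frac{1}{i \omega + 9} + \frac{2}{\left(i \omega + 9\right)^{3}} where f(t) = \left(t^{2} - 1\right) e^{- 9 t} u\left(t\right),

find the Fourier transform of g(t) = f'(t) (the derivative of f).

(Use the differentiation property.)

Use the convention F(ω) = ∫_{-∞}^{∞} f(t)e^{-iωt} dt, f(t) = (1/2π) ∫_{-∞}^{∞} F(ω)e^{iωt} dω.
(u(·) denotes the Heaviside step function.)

F[g](ω) = \frac{i \omega \left(2 i \omega - \left(i \omega + 9\right)^{3} + 18\right)}{\left(i \omega + 9\right)^{4}}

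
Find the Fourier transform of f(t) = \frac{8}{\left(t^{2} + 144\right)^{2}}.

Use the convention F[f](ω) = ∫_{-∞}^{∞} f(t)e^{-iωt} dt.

F(ω) = \frac{\pi \left(12 \left|{\omega}\right| + 1\right) e^{- 12 \left|{\omega}\right|}}{432}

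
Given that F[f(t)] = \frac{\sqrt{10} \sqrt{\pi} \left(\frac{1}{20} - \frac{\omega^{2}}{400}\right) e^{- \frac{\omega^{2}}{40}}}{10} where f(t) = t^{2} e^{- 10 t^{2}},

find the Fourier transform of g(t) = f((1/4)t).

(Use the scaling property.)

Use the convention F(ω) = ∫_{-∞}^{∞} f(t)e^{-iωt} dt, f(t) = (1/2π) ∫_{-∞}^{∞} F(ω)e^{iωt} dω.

F[g](ω) = \frac{\sqrt{10} \sqrt{\pi} \left(5 - 4 \omega^{2}\right) e^{- \frac{2 \omega^{2}}{5}}}{250}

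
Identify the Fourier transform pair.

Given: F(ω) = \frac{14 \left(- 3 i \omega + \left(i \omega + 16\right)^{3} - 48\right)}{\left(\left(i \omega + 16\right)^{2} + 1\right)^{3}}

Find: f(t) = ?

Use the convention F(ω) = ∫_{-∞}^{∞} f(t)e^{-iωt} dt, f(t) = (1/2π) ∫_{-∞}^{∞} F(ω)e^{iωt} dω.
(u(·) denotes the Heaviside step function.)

f(t) = 7 t^{2} e^{- 16 t} \cos{\left(t \right)} u\left(t\right)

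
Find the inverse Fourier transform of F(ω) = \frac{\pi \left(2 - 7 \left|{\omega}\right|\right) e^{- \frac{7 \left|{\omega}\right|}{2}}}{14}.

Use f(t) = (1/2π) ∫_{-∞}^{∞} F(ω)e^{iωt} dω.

f(t) = \frac{t^{2}}{\left(t^{2} + \frac{49}{4}\right)^{2}}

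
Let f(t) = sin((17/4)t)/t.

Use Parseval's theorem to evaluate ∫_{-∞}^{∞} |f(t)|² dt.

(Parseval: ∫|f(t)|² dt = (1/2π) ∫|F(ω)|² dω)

∫|f(t)|² dt = \frac{17 \pi}{4}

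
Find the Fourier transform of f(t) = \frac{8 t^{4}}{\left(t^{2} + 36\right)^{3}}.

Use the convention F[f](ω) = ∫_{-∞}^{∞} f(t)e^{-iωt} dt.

F(ω) = \frac{\pi \left(12 \omega^{2} - 10 \left|{\omega}\right| + 1\right) e^{- 6 \left|{\omega}\right|}}{2}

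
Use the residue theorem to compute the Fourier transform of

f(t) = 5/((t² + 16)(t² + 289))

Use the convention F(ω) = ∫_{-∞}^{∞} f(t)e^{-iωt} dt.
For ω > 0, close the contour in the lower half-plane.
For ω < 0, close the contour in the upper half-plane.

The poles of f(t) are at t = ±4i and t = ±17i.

Let g(z) = f(z)e^{-iωz}; for large |z| the factor e^{-iωz} decays in the lower half-plane when ω > 0 and in the upper half-plane when ω < 0.

Case ω > 0 (lower half-plane, clockwise contour ⇒ F(ω) = -2πi·ΣRes):
  Res_{z = - 4 i} g(z) = \frac{5 i e^{- 4 \omega}}{2184}
  Res_{z = - 17 i} g(z) = - \frac{5 i e^{- 17 \omega}}{9282}
  F(ω) = -2πi·ΣRes = \frac{5 \pi \left(17 e^{13 \omega} - 4\right) e^{- 17 \omega}}{18564}

Case ω < 0 (upper half-plane, counterclockwise contour ⇒ F(ω) = +2πi·ΣRes):
  Res_{z = 4 i} g(z) = - \frac{5 i e^{4 \omega}}{2184}
  Res_{z = 17 i} g(z) = \frac{5 i e^{17 \omega}}{9282}
  F(ω) = 2πi·ΣRes = \frac{5 \pi \left(17 - 4 e^{13 \omega}\right) e^{4 \omega}}{18564}

Both cases combine into a single formula in |ω|:

F(ω) = \frac{5 \pi \left(17 e^{13 \left|{\omega}\right|} - 4\right) e^{- 17 \left|{\omega}\right|}}{18564}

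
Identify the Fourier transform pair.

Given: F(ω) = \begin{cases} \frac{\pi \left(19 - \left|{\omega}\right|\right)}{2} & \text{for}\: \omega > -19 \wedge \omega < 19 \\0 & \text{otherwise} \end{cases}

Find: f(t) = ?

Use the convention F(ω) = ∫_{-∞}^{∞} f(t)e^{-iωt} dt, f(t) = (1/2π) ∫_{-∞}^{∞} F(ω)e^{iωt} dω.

f(t) = \frac{\sin^{2}{\left(\frac{19 t}{2} \right)}}{t^{2}}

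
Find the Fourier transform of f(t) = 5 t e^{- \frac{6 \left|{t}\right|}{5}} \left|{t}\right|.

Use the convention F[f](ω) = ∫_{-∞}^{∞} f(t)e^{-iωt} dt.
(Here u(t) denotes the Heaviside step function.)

F(ω) = \frac{12500 i \omega \left(25 \omega^{2} - 108\right)}{\left(25 \omega^{2} + 36\right)^{3}}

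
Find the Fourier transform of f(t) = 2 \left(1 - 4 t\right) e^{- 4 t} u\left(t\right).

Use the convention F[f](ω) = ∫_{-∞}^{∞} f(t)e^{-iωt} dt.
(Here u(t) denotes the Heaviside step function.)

F(ω) = \frac{2 i \omega}{- \omega^{2} + 8 i \omega + 16}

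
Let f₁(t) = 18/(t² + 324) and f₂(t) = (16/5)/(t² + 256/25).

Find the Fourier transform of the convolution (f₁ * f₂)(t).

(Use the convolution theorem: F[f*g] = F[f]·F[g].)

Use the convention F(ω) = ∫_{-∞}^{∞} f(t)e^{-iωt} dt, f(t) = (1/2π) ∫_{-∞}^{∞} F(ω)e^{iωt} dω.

F[f₁*f₂](ω) = \pi^{2} e^{- \frac{106 \left|{\omega}\right|}{5}}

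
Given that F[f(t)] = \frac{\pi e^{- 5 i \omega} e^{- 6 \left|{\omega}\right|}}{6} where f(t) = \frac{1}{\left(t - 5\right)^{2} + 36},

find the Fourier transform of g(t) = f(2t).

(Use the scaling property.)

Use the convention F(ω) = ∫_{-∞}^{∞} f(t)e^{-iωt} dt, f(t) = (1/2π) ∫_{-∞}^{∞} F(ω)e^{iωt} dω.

F[g](ω) = \frac{\pi e^{- \frac{5 i \omega}{2} - 3 \left|{\omega}\right|}}{12}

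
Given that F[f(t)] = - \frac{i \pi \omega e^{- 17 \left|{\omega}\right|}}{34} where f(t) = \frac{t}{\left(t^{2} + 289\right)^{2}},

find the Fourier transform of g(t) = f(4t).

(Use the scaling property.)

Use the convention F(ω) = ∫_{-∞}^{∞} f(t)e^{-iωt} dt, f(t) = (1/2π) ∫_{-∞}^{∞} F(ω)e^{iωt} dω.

F[g](ω) = - \frac{i \pi \omega e^{- \frac{17 \left|{\omega}\right|}{4}}}{544}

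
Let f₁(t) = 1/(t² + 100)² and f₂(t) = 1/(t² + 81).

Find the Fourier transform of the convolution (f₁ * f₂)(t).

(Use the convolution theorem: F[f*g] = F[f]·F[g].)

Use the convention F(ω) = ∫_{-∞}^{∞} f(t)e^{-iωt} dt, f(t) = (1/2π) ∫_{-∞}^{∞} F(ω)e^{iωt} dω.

F[f₁*f₂](ω) = \frac{\pi^{2} \left(10 \left|{\omega}\right| + 1\right) e^{- 19 \left|{\omega}\right|}}{18000}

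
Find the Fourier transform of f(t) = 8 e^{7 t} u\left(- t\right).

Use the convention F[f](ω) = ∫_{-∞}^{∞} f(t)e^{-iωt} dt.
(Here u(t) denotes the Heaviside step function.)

F(ω) = - \frac{8}{i \omega - 7}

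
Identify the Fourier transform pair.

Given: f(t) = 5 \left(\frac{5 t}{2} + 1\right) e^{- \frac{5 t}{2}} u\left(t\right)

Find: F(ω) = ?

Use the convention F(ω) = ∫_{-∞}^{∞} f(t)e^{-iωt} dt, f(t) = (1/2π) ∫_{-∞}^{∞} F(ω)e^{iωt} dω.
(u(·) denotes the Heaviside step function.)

F(ω) = \frac{20 \left(- i \omega - 5\right)}{4 \omega^{2} - 20 i \omega - 25}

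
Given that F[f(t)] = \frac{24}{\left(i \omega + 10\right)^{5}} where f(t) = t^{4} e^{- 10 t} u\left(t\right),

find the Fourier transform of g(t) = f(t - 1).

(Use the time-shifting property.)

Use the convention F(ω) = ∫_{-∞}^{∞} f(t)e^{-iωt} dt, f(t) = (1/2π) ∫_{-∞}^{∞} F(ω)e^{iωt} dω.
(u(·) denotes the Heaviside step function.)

F[g](ω) = \frac{24 e^{- i \omega}}{\left(i \omega + 10\right)^{5}}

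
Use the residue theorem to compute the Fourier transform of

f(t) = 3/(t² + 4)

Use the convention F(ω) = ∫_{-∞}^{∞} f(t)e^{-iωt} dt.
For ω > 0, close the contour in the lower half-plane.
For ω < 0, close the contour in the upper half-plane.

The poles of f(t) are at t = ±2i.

Let g(z) = f(z)e^{-iωz}; for large |z| the factor e^{-iωz} decays in the lower half-plane when ω > 0 and in the upper half-plane when ω < 0.

Case ω > 0 (lower half-plane, clockwise contour ⇒ F(ω) = -2πi·ΣRes):
  Res_{z = - 2 i} g(z) = \frac{3 i e^{- 2 \omega}}{4}
  F(ω) = -2πi·ΣRes = \frac{3 \pi e^{- 2 \omega}}{2}

Case ω < 0 (upper half-plane, counterclockwise contour ⇒ F(ω) = +2πi·ΣRes):
  Res_{z = 2 i} g(z) = - \frac{3 i e^{2 \omega}}{4}
  F(ω) = 2πi·ΣRes = \frac{3 \pi e^{2 \omega}}{2}

Both cases combine into a single formula in |ω|:

F(ω) = \frac{3 \pi e^{- 2 \left|{\omega}\right|}}{2}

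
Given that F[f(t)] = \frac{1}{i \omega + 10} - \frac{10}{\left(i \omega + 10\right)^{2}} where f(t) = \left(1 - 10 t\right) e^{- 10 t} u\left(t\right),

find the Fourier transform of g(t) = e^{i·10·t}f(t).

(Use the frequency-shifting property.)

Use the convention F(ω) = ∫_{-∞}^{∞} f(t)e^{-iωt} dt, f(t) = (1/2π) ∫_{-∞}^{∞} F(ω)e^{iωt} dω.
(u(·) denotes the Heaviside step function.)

F[g](ω) = \frac{i \left(10 - \omega\right)}{\omega^{2} - 20 \omega \left(1 + i\right) + 200 i}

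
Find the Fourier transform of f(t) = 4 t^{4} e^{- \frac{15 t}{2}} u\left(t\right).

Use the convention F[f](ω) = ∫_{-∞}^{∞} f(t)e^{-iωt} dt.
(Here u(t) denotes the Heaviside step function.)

F(ω) = \frac{3072}{\left(2 i \omega + 15\right)^{5}}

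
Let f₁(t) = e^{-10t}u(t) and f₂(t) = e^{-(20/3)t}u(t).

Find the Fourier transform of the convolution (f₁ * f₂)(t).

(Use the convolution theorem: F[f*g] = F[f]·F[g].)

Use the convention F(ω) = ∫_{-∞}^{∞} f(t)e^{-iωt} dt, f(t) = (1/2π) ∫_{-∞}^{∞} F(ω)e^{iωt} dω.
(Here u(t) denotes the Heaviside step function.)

F[f₁*f₂](ω) = \frac{3}{\left(i \omega + 10\right) \left(3 i \omega + 20\right)}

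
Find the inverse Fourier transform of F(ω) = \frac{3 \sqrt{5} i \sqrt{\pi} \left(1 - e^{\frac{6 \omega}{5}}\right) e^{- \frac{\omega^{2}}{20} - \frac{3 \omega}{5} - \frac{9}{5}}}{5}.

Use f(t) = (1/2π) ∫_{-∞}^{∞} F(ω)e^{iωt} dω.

f(t) = 6 e^{- 5 t^{2}} \sin{\left(6 t \right)}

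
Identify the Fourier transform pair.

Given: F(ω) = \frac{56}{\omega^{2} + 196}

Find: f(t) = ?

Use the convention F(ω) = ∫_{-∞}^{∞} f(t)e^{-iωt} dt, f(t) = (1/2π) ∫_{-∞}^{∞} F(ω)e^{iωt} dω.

f(t) = 2 e^{- 14 \left|{t}\right|}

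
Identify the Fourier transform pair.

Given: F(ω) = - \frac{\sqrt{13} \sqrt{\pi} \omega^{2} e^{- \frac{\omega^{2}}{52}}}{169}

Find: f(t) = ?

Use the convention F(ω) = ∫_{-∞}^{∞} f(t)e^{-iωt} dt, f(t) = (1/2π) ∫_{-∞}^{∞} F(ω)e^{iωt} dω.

f(t) = \left(52 t^{2} - 2\right) e^{- 13 t^{2}}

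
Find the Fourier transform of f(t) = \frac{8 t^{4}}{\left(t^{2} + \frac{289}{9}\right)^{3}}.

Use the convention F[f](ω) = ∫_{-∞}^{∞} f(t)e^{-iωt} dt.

F(ω) = \frac{\pi \left(289 \omega^{2} - 255 \left|{\omega}\right| + 27\right) e^{- \frac{17 \left|{\omega}\right|}{3}}}{51}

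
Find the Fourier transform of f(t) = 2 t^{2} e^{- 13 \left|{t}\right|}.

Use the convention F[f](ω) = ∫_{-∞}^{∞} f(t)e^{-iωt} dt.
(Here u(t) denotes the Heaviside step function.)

F(ω) = \frac{104 \left(169 - 3 \omega^{2}\right)}{\left(\omega^{2} + 169\right)^{3}}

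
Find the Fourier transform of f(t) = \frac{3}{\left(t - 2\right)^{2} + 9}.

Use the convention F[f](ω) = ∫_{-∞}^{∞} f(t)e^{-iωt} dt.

F(ω) = \pi e^{- 2 i \omega - 3 \left|{\omega}\right|}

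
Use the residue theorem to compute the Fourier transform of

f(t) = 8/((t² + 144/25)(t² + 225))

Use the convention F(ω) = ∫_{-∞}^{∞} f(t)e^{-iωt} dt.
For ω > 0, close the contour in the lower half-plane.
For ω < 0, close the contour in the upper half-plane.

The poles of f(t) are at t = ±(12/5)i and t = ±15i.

Let g(z) = f(z)e^{-iωz}; for large |z| the factor e^{-iωz} decays in the lower half-plane when ω > 0 and in the upper half-plane when ω < 0.

Case ω > 0 (lower half-plane, clockwise contour ⇒ F(ω) = -2πi·ΣRes):
  Res_{z = - \frac{12 i}{5}} g(z) = \frac{125 i e^{- \frac{12 \omega}{5}}}{16443}
  Res_{z = - 15 i} g(z) = - \frac{20 i e^{- 15 \omega}}{16443}
  F(ω) = -2πi·ΣRes = - \frac{40 \pi e^{- 15 \omega}}{16443} + \frac{250 \pi e^{- \frac{12 \omega}{5}}}{16443}

Case ω < 0 (upper half-plane, counterclockwise contour ⇒ F(ω) = +2πi·ΣRes):
  Res_{z = \frac{12 i}{5}} g(z) = - \frac{125 i e^{\frac{12 \omega}{5}}}{16443}
  Res_{z = 15 i} g(z) = \frac{20 i e^{15 \omega}}{16443}
  F(ω) = 2πi·ΣRes = \frac{10 \pi \left(25 e^{\frac{12 \omega}{5}} - 4 e^{15 \omega}\right)}{16443}

Both cases combine into a single formula in |ω|:

F(ω) = - \frac{40 \pi e^{- 15 \left|{\omega}\right|}}{16443} + \frac{250 \pi e^{- \frac{12 \left|{\omega}\right|}{5}}}{16443}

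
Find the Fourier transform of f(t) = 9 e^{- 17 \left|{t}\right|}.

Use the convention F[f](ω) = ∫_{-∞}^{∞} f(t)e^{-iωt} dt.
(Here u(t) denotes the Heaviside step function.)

F(ω) = \frac{306}{\omega^{2} + 289}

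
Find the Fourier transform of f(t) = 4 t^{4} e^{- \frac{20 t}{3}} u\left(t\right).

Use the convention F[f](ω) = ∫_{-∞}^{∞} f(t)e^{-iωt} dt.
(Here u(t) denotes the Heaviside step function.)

F(ω) = \frac{23328}{\left(3 i \omega + 20\right)^{5}}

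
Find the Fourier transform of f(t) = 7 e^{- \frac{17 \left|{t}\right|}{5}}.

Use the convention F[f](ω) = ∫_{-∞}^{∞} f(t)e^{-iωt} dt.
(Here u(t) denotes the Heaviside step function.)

F(ω) = \frac{1190}{25 \omega^{2} + 289}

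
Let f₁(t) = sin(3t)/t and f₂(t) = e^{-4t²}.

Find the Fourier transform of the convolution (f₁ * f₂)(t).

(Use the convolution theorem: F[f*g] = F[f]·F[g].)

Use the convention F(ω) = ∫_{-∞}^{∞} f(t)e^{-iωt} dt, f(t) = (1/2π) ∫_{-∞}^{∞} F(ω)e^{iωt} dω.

F[f₁*f₂](ω) = \begin{cases} \frac{\pi^{\frac{3}{2}} e^{- \frac{\omega^{2}}{16}}}{2} & \text{for}\: \omega > -3 \wedge \omega < 3 \\0 & \text{otherwise} \end{cases}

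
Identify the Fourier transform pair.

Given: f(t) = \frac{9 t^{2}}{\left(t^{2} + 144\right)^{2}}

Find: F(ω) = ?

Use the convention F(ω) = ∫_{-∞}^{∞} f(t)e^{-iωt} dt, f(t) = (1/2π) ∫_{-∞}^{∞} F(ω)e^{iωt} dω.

F(ω) = \frac{3 \pi \left(1 - 12 \left|{\omega}\right|\right) e^{- 12 \left|{\omega}\right|}}{8}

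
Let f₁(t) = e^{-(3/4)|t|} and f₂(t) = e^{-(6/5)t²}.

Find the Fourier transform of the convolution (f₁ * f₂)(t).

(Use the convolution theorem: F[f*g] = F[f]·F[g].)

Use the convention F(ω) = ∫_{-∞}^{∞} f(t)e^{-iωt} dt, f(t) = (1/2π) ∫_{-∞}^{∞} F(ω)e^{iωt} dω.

F[f₁*f₂](ω) = \frac{4 \sqrt{30} \sqrt{\pi} e^{- \frac{5 \omega^{2}}{24}}}{16 \omega^{2} + 9}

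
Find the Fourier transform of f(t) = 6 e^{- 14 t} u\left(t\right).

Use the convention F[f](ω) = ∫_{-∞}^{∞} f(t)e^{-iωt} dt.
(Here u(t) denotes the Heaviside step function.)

F(ω) = \frac{6}{i \omega + 14}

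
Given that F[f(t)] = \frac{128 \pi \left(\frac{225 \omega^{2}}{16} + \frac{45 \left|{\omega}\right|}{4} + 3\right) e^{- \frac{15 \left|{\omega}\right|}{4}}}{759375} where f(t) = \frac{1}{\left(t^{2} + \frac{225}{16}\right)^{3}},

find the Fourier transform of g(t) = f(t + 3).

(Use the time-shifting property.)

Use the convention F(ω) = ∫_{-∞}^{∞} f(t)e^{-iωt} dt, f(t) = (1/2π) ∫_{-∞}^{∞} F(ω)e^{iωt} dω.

F[g](ω) = \frac{8 \pi \left(75 \omega^{2} + 60 \left|{\omega}\right| + 16\right) e^{3 i \omega - \frac{15 \left|{\omega}\right|}{4}}}{253125}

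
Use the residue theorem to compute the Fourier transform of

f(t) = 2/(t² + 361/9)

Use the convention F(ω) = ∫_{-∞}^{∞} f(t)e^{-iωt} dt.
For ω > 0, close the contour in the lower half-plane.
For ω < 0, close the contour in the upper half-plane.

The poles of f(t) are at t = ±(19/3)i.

Let g(z) = f(z)e^{-iωz}; for large |z| the factor e^{-iωz} decays in the lower half-plane when ω > 0 and in the upper half-plane when ω < 0.

Case ω > 0 (lower half-plane, clockwise contour ⇒ F(ω) = -2πi·ΣRes):
  Res_{z = - \frac{19 i}{3}} g(z) = \frac{3 i e^{- \frac{19 \omega}{3}}}{19}
  F(ω) = -2πi·ΣRes = \frac{6 \pi e^{- \frac{19 \omega}{3}}}{19}

Case ω < 0 (upper half-plane, counterclockwise contour ⇒ F(ω) = +2πi·ΣRes):
  Res_{z = \frac{19 i}{3}} g(z) = - \frac{3 i e^{\frac{19 \omega}{3}}}{19}
  F(ω) = 2πi·ΣRes = \frac{6 \pi e^{\frac{19 \omega}{3}}}{19}

Both cases combine into a single formula in |ω|:

F(ω) = \frac{6 \pi e^{- \frac{19 \left|{\omega}\right|}{3}}}{19}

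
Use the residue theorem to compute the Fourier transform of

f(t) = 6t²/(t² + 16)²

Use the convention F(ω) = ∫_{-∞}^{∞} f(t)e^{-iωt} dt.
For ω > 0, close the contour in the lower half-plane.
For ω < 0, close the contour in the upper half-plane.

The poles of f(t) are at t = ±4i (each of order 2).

Let g(z) = f(z)e^{-iωz}; for large |z| the factor e^{-iωz} decays in the lower half-plane when ω > 0 and in the upper half-plane when ω < 0.

Case ω > 0 (lower half-plane, clockwise contour ⇒ F(ω) = -2πi·ΣRes):
  Res_{z = - 4 i} g(z) = \frac{3 i \left(1 - 4 \omega\right) e^{- 4 \omega}}{8} (pole of order 2)
  F(ω) = -2πi·ΣRes = \frac{3 \pi \left(1 - 4 \omega\right) e^{- 4 \omega}}{4}

Case ω < 0 (upper half-plane, counterclockwise contour ⇒ F(ω) = +2πi·ΣRes):
  Res_{z = 4 i} g(z) = \frac{3 i \left(- 4 \omega - 1\right) e^{4 \omega}}{8} (pole of order 2)
  F(ω) = 2πi·ΣRes = \frac{3 \pi \left(4 \omega + 1\right) e^{4 \omega}}{4}

Both cases combine into a single formula in |ω|:

F(ω) = \frac{3 \pi \left(1 - 4 \left|{\omega}\right|\right) e^{- 4 \left|{\omega}\right|}}{4}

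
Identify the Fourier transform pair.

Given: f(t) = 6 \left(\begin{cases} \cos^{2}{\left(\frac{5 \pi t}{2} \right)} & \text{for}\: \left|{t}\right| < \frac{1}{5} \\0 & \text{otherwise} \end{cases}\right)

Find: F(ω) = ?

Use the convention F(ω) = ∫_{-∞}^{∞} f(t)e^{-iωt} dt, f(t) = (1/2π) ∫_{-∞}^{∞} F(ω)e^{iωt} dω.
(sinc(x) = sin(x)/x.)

F(ω) = - \frac{30 \pi^{2} \operatorname{sinc}{\left(\frac{\omega}{5} \right)}}{\omega^{2} - 25 \pi^{2}}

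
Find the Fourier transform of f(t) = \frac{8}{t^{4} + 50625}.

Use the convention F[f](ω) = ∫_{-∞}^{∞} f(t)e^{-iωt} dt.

F(ω) = \frac{8 \pi e^{- \frac{15 \sqrt{2} \left|{\omega}\right|}{2}} \sin{\left(\frac{15 \sqrt{2} \left|{\omega}\right|}{2} + \frac{\pi}{4} \right)}}{3375}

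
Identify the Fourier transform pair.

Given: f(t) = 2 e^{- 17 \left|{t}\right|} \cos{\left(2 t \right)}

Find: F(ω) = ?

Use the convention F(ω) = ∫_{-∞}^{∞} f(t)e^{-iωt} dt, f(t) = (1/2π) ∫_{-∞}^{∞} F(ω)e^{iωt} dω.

F(ω) = \frac{68 \left(\omega^{2} + 293\right)}{\omega^{4} + 570 \omega^{2} + 85849}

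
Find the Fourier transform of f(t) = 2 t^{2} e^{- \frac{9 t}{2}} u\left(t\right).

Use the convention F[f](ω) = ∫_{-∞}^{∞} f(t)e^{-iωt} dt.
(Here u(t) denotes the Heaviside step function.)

F(ω) = \frac{32}{\left(2 i \omega + 9\right)^{3}}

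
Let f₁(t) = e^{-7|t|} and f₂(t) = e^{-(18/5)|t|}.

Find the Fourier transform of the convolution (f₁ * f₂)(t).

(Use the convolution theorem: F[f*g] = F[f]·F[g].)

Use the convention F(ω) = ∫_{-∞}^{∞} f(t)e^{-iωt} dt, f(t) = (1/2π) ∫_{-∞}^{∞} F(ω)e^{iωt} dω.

F[f₁*f₂](ω) = \frac{2520}{\left(\omega^{2} + 49\right) \left(25 \omega^{2} + 324\right)}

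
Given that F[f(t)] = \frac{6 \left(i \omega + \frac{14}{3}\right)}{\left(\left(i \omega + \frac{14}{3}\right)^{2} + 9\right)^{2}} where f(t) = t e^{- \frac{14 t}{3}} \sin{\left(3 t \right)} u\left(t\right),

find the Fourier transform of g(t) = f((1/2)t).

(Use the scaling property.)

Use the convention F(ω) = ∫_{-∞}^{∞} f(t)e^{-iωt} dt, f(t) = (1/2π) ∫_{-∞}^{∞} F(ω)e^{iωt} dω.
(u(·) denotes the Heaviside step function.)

F[g](ω) = \frac{648 \left(3 i \omega + 7\right)}{\left(4 \left(3 i \omega + 7\right)^{2} + 81\right)^{2}}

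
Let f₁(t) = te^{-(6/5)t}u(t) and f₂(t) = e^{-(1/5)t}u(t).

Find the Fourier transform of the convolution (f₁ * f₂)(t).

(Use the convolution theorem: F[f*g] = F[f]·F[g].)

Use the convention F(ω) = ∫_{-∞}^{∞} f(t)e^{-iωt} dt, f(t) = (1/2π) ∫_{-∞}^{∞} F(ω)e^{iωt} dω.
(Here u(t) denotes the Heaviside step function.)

F[f₁*f₂](ω) = \frac{125}{\left(5 i \omega + 1\right) \left(5 i \omega + 6\right)^{2}}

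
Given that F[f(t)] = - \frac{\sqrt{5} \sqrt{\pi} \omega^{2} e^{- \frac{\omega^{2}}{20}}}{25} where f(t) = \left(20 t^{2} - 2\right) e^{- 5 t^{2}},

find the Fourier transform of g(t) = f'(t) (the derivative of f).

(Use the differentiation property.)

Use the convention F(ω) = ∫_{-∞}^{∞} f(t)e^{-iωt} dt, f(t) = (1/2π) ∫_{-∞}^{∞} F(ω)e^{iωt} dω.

F[g](ω) = - \frac{\sqrt{5} i \sqrt{\pi} \omega^{3} e^{- \frac{\omega^{2}}{20}}}{25}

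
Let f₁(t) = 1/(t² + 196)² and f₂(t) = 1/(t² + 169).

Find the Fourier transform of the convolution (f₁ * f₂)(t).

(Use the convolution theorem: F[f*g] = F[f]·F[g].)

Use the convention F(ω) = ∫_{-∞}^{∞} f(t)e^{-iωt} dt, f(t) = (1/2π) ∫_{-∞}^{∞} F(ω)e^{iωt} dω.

F[f₁*f₂](ω) = \frac{\pi^{2} \left(14 \left|{\omega}\right| + 1\right) e^{- 27 \left|{\omega}\right|}}{71344}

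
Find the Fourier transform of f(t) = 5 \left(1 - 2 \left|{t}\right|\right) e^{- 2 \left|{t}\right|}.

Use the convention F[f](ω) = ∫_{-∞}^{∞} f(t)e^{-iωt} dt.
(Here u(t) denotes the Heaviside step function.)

F(ω) = \frac{40 \omega^{2}}{\left(\omega^{2} + 4\right)^{2}}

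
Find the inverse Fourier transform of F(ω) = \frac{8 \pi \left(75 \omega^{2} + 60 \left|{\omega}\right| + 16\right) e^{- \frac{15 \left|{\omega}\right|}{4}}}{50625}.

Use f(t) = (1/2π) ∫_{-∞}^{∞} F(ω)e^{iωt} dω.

f(t) = \frac{5}{\left(t^{2} + \frac{225}{16}\right)^{3}}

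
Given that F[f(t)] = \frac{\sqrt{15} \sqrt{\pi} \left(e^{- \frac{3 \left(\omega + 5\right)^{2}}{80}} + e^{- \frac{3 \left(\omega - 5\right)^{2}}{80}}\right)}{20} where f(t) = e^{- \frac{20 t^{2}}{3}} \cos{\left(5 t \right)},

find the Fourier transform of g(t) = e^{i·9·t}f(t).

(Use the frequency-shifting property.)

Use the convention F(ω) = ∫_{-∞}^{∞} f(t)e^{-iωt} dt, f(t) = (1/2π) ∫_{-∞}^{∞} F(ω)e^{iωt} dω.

F[g](ω) = \frac{\sqrt{15} \sqrt{\pi} \left(e^{\frac{3 \omega}{10} + \frac{147}{20}} + e^{\frac{21 \omega}{20} + \frac{3}{5}}\right) e^{- \frac{3 \omega^{2}}{80} - \frac{159}{20}}}{20}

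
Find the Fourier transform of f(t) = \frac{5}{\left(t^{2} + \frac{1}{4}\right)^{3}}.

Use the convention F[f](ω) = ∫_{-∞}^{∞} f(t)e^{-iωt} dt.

F(ω) = 5 \pi \left(\omega^{2} + 6 \left|{\omega}\right| + 12\right) e^{- \frac{\left|{\omega}\right|}{2}}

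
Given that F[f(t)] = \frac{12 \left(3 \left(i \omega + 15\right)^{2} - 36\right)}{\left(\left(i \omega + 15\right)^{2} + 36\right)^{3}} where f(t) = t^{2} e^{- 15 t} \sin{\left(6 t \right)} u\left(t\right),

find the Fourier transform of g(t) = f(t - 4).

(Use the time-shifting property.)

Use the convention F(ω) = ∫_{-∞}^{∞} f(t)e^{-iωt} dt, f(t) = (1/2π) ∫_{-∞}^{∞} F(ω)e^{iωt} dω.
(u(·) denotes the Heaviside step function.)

F[g](ω) = \frac{36 \left(\left(i \omega + 15\right)^{2} - 12\right) e^{- 4 i \omega}}{\left(\left(i \omega + 15\right)^{2} + 36\right)^{3}}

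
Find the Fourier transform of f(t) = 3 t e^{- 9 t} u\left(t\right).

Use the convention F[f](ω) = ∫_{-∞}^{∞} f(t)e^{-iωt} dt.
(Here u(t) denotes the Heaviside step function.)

F(ω) = \frac{3}{\left(i \omega + 9\right)^{2}}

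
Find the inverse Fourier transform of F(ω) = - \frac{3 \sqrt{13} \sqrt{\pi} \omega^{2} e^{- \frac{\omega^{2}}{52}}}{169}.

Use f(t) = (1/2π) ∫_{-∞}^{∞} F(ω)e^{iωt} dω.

f(t) = 3 \left(52 t^{2} - 2\right) e^{- 13 t^{2}}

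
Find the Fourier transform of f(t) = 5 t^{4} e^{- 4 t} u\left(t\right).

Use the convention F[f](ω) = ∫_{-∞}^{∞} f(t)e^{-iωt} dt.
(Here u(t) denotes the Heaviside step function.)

F(ω) = \frac{120}{\left(i \omega + 4\right)^{5}}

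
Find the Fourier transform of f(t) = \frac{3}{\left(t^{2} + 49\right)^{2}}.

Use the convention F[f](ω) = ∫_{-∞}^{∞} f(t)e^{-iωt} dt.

F(ω) = \frac{3 \pi \left(7 \left|{\omega}\right| + 1\right) e^{- 7 \left|{\omega}\right|}}{686}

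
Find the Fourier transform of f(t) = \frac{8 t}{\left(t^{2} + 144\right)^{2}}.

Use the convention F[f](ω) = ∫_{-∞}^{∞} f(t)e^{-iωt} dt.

F(ω) = - \frac{i \pi \omega e^{- 12 \left|{\omega}\right|}}{3}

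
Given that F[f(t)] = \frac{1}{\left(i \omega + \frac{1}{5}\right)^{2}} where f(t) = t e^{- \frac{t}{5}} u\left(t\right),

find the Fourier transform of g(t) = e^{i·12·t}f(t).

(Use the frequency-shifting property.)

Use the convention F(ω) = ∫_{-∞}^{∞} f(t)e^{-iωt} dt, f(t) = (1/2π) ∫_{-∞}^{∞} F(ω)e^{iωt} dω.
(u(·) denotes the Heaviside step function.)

F[g](ω) = \frac{25}{\left(5 i \left(\omega - 12\right) + 1\right)^{2}}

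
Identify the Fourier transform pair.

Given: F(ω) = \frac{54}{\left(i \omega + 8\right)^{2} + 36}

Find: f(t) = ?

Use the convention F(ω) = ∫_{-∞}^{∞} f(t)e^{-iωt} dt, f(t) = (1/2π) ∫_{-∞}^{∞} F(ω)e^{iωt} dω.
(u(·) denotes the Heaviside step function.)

f(t) = 9 e^{- 8 t} \sin{\left(6 t \right)} u\left(t\right)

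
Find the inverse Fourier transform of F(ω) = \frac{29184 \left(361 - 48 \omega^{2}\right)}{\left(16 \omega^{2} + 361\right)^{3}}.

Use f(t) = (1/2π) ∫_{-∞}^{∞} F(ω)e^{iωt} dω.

f(t) = 6 t^{2} e^{- \frac{19 \left|{t}\right|}{4}}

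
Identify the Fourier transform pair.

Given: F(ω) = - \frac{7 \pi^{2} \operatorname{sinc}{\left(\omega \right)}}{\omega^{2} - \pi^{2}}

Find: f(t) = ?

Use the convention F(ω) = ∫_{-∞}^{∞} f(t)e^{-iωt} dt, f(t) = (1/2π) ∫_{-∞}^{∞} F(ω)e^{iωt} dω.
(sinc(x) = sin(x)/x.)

f(t) = 7 \left(\begin{cases} \frac{\cos{\left(\pi t \right)}}{2} + \frac{1}{2} & \text{for}\: \left|{t}\right| < 1 \\0 & \text{otherwise} \end{cases}\right)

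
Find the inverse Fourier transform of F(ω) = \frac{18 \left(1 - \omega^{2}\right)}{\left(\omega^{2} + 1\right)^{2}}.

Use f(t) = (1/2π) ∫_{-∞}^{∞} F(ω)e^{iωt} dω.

f(t) = 9 e^{- \left|{t}\right|} \left|{t}\right|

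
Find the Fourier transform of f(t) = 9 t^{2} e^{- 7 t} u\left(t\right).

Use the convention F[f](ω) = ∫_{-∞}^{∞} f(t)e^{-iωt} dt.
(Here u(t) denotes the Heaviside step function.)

F(ω) = \frac{18}{\left(i \omega + 7\right)^{3}}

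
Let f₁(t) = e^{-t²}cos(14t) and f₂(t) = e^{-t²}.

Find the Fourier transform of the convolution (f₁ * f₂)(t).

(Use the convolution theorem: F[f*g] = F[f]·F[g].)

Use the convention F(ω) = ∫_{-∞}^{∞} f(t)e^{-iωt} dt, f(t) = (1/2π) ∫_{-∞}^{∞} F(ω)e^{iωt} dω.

F[f₁*f₂](ω) = \frac{\pi \left(e^{14 \omega} + 1\right) e^{- \frac{\omega^{2}}{2} - 7 \omega - 49}}{2}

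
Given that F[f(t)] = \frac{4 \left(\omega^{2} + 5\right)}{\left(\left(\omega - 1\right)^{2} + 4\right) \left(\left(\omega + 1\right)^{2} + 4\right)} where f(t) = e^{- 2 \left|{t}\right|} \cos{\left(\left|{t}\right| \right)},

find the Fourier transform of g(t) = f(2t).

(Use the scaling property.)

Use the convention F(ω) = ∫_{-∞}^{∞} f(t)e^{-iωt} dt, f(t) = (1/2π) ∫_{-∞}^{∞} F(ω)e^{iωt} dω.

F[g](ω) = \frac{8 \left(\omega^{2} + 20\right)}{\omega^{4} + 24 \omega^{2} + 400}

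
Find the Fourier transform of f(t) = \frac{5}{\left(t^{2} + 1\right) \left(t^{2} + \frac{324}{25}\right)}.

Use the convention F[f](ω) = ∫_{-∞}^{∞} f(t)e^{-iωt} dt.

F(ω) = \frac{125 \pi e^{- \left|{\omega}\right|}}{299} - \frac{625 \pi e^{- \frac{18 \left|{\omega}\right|}{5}}}{5382}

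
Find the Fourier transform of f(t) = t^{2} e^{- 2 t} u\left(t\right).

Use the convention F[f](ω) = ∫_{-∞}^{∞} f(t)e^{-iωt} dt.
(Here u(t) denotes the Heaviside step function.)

F(ω) = \frac{2}{\left(i \omega + 2\right)^{3}}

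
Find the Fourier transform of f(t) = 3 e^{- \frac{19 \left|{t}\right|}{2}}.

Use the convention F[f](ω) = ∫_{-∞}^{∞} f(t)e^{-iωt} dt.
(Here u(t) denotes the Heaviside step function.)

F(ω) = \frac{228}{4 \omega^{2} + 361}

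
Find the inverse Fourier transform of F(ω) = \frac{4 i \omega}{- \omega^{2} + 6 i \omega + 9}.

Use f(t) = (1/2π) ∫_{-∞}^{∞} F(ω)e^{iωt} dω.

f(t) = 4 \left(1 - 3 t\right) e^{- 3 t} u\left(t\right)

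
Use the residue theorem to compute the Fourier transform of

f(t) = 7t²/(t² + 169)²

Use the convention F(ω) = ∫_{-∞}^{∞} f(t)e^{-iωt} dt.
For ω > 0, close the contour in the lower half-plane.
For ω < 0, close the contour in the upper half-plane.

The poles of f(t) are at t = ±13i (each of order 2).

Let g(z) = f(z)e^{-iωz}; for large |z| the factor e^{-iωz} decays in the lower half-plane when ω > 0 and in the upper half-plane when ω < 0.

Case ω > 0 (lower half-plane, clockwise contour ⇒ F(ω) = -2πi·ΣRes):
  Res_{z = - 13 i} g(z) = \frac{7 i \left(1 - 13 \omega\right) e^{- 13 \omega}}{52} (pole of order 2)
  F(ω) = -2πi·ΣRes = \frac{7 \pi \left(1 - 13 \omega\right) e^{- 13 \omega}}{26}

Case ω < 0 (upper half-plane, counterclockwise contour ⇒ F(ω) = +2πi·ΣRes):
  Res_{z = 13 i} g(z) = \frac{7 i \left(- 13 \omega - 1\right) e^{13 \omega}}{52} (pole of order 2)
  F(ω) = 2πi·ΣRes = \frac{7 \pi \left(13 \omega + 1\right) e^{13 \omega}}{26}

Both cases combine into a single formula in |ω|:

F(ω) = \frac{7 \pi \left(1 - 13 \left|{\omega}\right|\right) e^{- 13 \left|{\omega}\right|}}{26}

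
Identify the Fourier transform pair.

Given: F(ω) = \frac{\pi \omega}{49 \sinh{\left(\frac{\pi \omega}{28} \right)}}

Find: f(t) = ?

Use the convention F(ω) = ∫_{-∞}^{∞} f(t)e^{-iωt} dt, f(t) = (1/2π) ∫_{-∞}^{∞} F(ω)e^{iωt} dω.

f(t) = \frac{4}{\cosh^{2}{\left(14 t \right)}}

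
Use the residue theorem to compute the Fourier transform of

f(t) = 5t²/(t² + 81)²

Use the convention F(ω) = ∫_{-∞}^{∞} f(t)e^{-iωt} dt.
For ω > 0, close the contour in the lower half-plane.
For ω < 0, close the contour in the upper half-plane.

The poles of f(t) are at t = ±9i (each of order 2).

Let g(z) = f(z)e^{-iωz}; for large |z| the factor e^{-iωz} decays in the lower half-plane when ω > 0 and in the upper half-plane when ω < 0.

Case ω > 0 (lower half-plane, clockwise contour ⇒ F(ω) = -2πi·ΣRes):
  Res_{z = - 9 i} g(z) = \frac{5 i \left(1 - 9 \omega\right) e^{- 9 \omega}}{36} (pole of order 2)
  F(ω) = -2πi·ΣRes = \frac{5 \pi \left(1 - 9 \omega\right) e^{- 9 \omega}}{18}

Case ω < 0 (upper half-plane, counterclockwise contour ⇒ F(ω) = +2πi·ΣRes):
  Res_{z = 9 i} g(z) = \frac{5 i \left(- 9 \omega - 1\right) e^{9 \omega}}{36} (pole of order 2)
  F(ω) = 2πi·ΣRes = \frac{5 \pi \left(9 \omega + 1\right) e^{9 \omega}}{18}

Both cases combine into a single formula in |ω|:

F(ω) = \frac{5 \pi \left(1 - 9 \left|{\omega}\right|\right) e^{- 9 \left|{\omega}\right|}}{18}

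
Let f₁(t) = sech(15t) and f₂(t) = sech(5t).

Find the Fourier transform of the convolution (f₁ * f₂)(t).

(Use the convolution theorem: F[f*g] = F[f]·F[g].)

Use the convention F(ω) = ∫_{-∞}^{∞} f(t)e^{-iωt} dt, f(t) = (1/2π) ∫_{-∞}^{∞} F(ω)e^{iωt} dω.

F[f₁*f₂](ω) = \frac{\pi^{2}}{75 \cosh{\left(\frac{\pi \omega}{30} \right)} \cosh{\left(\frac{\pi \omega}{10} \right)}}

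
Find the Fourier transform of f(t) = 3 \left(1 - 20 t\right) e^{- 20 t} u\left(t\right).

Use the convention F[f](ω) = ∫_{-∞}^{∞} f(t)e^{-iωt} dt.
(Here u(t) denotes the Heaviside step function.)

F(ω) = \frac{3 i \omega}{- \omega^{2} + 40 i \omega + 400}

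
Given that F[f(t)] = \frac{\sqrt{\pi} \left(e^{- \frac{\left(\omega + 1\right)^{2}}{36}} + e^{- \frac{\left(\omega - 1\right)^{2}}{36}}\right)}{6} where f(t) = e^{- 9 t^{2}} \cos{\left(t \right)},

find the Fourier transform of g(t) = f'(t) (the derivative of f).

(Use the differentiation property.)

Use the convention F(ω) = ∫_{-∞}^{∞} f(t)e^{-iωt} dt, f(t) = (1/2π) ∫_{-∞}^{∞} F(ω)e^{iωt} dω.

F[g](ω) = \frac{i \sqrt{\pi} \omega \left(e^{\frac{\omega}{9}} + 1\right) e^{- \frac{\omega^{2}}{36} - \frac{\omega}{18} - \frac{1}{36}}}{6}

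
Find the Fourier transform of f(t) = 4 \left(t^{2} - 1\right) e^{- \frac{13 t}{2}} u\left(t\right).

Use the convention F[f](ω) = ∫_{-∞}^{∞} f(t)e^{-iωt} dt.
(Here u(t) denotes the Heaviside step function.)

F(ω) = \frac{8 \left(16 i \omega - \left(2 i \omega + 13\right)^{3} + 104\right)}{\left(2 i \omega + 13\right)^{4}}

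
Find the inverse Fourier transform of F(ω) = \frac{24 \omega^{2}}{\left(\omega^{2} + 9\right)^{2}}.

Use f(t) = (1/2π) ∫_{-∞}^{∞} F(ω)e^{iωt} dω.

f(t) = 2 \left(1 - 3 \left|{t}\right|\right) e^{- 3 \left|{t}\right|}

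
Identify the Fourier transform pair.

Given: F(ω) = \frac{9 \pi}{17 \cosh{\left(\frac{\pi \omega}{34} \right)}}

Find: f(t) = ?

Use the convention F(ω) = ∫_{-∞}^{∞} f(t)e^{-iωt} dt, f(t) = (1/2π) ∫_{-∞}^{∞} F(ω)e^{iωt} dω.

f(t) = \frac{9}{\cosh{\left(17 t \right)}}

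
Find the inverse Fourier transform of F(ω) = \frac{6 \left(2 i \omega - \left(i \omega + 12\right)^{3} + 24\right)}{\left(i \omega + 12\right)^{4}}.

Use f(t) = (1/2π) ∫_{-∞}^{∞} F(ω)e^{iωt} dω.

f(t) = 6 \left(t^{2} - 1\right) e^{- 12 t} u\left(t\right)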